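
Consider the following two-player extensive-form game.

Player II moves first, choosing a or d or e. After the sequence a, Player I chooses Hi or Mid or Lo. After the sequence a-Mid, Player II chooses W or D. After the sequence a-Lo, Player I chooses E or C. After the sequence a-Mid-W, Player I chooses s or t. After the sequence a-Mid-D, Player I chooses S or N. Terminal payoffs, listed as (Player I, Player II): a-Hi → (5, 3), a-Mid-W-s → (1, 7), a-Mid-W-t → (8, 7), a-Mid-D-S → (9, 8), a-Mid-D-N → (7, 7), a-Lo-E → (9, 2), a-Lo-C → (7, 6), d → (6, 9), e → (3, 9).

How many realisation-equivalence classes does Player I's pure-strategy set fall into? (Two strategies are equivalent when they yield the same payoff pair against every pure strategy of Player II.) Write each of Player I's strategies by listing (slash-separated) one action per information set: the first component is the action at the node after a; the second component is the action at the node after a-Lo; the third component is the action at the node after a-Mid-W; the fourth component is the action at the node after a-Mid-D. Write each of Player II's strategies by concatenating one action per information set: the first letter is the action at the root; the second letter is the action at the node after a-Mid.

Player I has 24 pure strategies: Hi/E/s/S, Hi/E/s/N, Hi/E/t/S, Hi/E/t/N, Hi/C/s/S, Hi/C/s/N, Hi/C/t/S, Hi/C/t/N, Mid/E/s/S, Mid/E/s/N, Mid/E/t/S, Mid/E/t/N, Mid/C/s/S, Mid/C/s/N, Mid/C/t/S, Mid/C/t/N, Lo/E/s/S, Lo/E/s/N, Lo/E/t/S, Lo/E/t/N, Lo/C/s/S, Lo/C/s/N, Lo/C/t/S, Lo/C/t/N. Columns: aW, aD, dW, dD, eW, eD.
{Hi/E/s/S, Hi/E/s/N, Hi/E/t/S, Hi/E/t/N, Hi/C/s/S, Hi/C/s/N, Hi/C/t/S, Hi/C/t/N} → row (5,3) (5,3) (6,9) (6,9) (3,9) (3,9)
{Mid/E/s/S, Mid/C/s/S} → row (1,7) (9,8) (6,9) (6,9) (3,9) (3,9)
{Mid/E/s/N, Mid/C/s/N} → row (1,7) (7,7) (6,9) (6,9) (3,9) (3,9)
{Mid/E/t/S, Mid/C/t/S} → row (8,7) (9,8) (6,9) (6,9) (3,9) (3,9)
{Mid/E/t/N, Mid/C/t/N} → row (8,7) (7,7) (6,9) (6,9) (3,9) (3,9)
{Lo/E/s/S, Lo/E/s/N, Lo/E/t/S, Lo/E/t/N} → row (9,2) (9,2) (6,9) (6,9) (3,9) (3,9)
{Lo/C/s/S, Lo/C/s/N, Lo/C/t/S, Lo/C/t/N} → row (7,6) (7,6) (6,9) (6,9) (3,9) (3,9)
That's 7 distinct rows out of 24 strategies.

7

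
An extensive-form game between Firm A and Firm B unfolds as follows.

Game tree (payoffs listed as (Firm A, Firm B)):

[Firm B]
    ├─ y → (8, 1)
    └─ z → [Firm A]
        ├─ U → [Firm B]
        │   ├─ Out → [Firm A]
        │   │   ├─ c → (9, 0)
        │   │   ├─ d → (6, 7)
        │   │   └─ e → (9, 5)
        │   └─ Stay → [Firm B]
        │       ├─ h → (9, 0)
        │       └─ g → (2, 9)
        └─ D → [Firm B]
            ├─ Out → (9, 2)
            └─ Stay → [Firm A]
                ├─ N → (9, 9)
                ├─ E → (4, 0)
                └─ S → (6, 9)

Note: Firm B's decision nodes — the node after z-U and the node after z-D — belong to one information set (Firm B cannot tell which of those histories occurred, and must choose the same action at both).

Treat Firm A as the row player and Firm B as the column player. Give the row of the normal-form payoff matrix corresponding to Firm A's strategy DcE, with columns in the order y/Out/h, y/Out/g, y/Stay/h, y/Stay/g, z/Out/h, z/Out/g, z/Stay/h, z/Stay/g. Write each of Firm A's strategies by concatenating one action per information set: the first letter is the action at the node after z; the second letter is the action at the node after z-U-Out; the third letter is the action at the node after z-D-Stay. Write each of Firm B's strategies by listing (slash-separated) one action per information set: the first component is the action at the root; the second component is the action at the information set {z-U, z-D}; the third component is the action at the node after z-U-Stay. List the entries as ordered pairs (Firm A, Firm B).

vs y/Out/h: Firm B plays y → (8, 1)
vs y/Out/g: Firm B plays y → (8, 1)
vs y/Stay/h: Firm B plays y → (8, 1)
vs y/Stay/g: Firm B plays y → (8, 1)
vs z/Out/h: Firm B plays z → Firm A plays D at [z] → Firm B plays Out at [z-D] → (9, 2)
vs z/Out/g: Firm B plays z → Firm A plays D at [z] → Firm B plays Out at [z-D] → (9, 2)
vs z/Stay/h: Firm B plays z → Firm A plays D at [z] → Firm B plays Stay at [z-D] → Firm A plays E at [z-D-Stay] → (4, 0)
vs z/Stay/g: Firm B plays z → Firm A plays D at [z] → Firm B plays Stay at [z-D] → Firm A plays E at [z-D-Stay] → (4, 0)

(8,1) (8,1) (8,1) (8,1) (9,2) (9,2) (4,0) (4,0)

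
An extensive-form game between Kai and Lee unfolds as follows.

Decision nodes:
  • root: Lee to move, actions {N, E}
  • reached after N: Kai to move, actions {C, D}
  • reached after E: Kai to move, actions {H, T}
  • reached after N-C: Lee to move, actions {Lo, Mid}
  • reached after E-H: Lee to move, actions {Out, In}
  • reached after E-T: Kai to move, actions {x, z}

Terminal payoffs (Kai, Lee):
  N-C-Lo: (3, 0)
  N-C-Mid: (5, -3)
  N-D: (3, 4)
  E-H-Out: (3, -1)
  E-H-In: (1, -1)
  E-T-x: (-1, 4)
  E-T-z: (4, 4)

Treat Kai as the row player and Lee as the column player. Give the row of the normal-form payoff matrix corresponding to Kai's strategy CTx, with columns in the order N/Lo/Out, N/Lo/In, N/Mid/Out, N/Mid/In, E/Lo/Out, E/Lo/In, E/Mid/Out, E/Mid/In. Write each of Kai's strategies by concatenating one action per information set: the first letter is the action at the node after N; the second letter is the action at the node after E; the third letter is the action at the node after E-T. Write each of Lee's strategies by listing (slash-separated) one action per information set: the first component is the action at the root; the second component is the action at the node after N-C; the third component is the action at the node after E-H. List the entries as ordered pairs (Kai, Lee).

(3,0) (3,0) (5,-3) (5,-3) (-1,4) (-1,4) (-1,4) (-1,4)

vs N/Lo/Out: Lee plays N → Kai plays C at [N] → Lee plays Lo at [N-C] → (3, 0)
vs N/Lo/In: Lee plays N → Kai plays C at [N] → Lee plays Lo at [N-C] → (3, 0)
vs N/Mid/Out: Lee plays N → Kai plays C at [N] → Lee plays Mid at [N-C] → (5, -3)
vs N/Mid/In: Lee plays N → Kai plays C at [N] → Lee plays Mid at [N-C] → (5, -3)
vs E/Lo/Out: Lee plays E → Kai plays T at [E] → Kai plays x at [E-T] → (-1, 4)
vs E/Lo/In: Lee plays E → Kai plays T at [E] → Kai plays x at [E-T] → (-1, 4)
vs E/Mid/Out: Lee plays E → Kai plays T at [E] → Kai plays x at [E-T] → (-1, 4)
vs E/Mid/In: Lee plays E → Kai plays T at [E] → Kai plays x at [E-T] → (-1, 4)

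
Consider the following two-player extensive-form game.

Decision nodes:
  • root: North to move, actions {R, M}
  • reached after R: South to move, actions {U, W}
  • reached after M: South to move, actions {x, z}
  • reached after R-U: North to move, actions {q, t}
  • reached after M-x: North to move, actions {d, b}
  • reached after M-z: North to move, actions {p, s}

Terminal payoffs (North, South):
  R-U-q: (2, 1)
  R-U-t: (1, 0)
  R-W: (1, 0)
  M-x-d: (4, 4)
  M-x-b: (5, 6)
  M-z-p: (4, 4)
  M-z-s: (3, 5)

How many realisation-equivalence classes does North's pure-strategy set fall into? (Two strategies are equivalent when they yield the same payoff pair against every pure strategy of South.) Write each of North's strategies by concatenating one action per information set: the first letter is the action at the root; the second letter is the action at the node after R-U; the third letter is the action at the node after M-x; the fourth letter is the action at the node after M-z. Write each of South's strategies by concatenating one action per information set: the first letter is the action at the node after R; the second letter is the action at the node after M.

North has 16 pure strategies: Rqdp, Rqds, Rqbp, Rqbs, Rtdp, Rtds, Rtbp, Rtbs, Mqdp, Mqds, Mqbp, Mqbs, Mtdp, Mtds, Mtbp, Mtbs. Columns: Ux, Uz, Wx, Wz.
{Rqdp, Rqds, Rqbp, Rqbs} → row (2,1) (2,1) (1,0) (1,0)
{Rtdp, Rtds, Rtbp, Rtbs} → row (1,0) (1,0) (1,0) (1,0)
{Mqdp, Mtdp} → row (4,4) (4,4) (4,4) (4,4)
{Mqds, Mtds} → row (4,4) (3,5) (4,4) (3,5)
{Mqbp, Mtbp} → row (5,6) (4,4) (5,6) (4,4)
{Mqbs, Mtbs} → row (5,6) (3,5) (5,6) (3,5)
That's 6 distinct rows out of 16 strategies.

6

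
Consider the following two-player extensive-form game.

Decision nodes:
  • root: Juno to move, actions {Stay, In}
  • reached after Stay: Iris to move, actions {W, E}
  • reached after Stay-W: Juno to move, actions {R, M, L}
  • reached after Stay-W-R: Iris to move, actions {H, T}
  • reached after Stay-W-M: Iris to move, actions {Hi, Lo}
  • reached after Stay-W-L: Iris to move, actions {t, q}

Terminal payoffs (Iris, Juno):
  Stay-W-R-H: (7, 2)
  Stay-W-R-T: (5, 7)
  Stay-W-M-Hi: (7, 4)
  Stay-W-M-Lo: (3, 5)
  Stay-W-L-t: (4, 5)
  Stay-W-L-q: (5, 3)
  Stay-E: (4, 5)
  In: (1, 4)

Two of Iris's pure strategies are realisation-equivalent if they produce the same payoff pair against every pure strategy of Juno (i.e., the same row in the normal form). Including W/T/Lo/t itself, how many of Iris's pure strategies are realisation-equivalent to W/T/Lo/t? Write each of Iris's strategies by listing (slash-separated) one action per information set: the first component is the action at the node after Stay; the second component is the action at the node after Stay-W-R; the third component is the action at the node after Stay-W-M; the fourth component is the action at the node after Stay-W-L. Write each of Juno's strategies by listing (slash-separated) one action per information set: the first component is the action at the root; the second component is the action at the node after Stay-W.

1

Row for W/T/Lo/t (columns Stay/R, Stay/M, Stay/L, In/R, In/M, In/L): (5,7) (3,5) (4,5) (1,4) (1,4) (1,4).
Every one of Iris's information sets is on the play path for some reply by Juno when Iris follows W/T/Lo/t.
Changing the action at any of them therefore changes at least one column, so only W/T/Lo/t itself gives this row.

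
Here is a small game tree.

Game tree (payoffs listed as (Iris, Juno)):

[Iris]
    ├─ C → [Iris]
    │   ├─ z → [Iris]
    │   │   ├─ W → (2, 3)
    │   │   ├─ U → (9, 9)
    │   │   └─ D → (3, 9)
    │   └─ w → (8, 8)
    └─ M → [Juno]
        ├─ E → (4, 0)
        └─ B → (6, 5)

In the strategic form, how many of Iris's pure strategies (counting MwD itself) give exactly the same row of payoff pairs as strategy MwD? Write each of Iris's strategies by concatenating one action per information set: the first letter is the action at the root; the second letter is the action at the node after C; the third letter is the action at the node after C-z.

Row for MwD (columns E, B): (4,0) (6,5).
Under MwD, Iris's choice at the node after C and at the node after C-z can never be reached regardless of what Juno does, so varying those choices leaves every outcome unchanged.
Holding the reachable choices fixed and varying the unreachable ones freely already gives 2 × 3 = 6 equivalent strategies.
No other strategy reproduces this row, so those 6 are the full class: MzW, MzU, MzD, MwW, MwU, MwD.

6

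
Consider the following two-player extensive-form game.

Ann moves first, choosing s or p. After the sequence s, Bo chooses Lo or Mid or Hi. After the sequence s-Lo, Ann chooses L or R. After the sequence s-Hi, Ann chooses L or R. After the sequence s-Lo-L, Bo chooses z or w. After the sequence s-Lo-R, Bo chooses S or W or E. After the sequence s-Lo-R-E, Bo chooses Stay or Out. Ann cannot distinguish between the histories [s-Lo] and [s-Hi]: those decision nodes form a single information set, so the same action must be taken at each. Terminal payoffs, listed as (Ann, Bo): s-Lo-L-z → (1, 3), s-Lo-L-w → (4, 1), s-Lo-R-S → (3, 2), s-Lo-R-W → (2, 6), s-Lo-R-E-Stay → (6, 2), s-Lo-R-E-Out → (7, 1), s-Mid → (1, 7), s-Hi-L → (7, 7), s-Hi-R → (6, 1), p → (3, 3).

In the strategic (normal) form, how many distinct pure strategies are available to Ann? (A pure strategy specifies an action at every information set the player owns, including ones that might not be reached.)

Ann owns the root with actions {s, p} — two choices.
Ann owns the information set {s-Lo, s-Hi} with actions {L, R} — two choices.
A pure strategy fixes one action at each information set independently, so the count is the product 2 × 2 = 4.
(For reference, Bo has 36 pure strategies, giving a 4×36 normal-form matrix.)

4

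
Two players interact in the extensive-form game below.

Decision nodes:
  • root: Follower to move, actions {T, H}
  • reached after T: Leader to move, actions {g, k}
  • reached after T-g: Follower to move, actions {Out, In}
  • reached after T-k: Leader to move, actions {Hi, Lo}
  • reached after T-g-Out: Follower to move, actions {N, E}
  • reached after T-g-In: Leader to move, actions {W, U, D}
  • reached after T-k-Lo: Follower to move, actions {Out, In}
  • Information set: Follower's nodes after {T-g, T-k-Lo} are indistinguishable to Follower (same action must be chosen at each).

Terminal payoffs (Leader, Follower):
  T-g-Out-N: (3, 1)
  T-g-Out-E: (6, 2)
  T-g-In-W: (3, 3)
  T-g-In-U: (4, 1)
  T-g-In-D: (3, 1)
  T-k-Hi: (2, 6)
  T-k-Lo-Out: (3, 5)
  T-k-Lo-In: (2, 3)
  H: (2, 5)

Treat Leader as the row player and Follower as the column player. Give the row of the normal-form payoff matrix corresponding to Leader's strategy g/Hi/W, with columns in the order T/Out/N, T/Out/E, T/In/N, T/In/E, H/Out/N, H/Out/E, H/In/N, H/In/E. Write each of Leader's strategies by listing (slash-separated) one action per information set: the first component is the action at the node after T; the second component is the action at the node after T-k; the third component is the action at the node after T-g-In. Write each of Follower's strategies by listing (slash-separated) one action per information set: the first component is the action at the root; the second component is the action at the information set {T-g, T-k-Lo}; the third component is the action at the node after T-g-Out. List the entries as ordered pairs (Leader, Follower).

vs T/Out/N: Follower plays T → Leader plays g at [T] → Follower plays Out at [T-g] → Follower plays N at [T-g-Out] → (3, 1)
vs T/Out/E: Follower plays T → Leader plays g at [T] → Follower plays Out at [T-g] → Follower plays E at [T-g-Out] → (6, 2)
vs T/In/N: Follower plays T → Leader plays g at [T] → Follower plays In at [T-g] → Leader plays W at [T-g-In] → (3, 3)
vs T/In/E: Follower plays T → Leader plays g at [T] → Follower plays In at [T-g] → Leader plays W at [T-g-In] → (3, 3)
vs H/Out/N: Follower plays H → (2, 5)
vs H/Out/E: Follower plays H → (2, 5)
vs H/In/N: Follower plays H → (2, 5)
vs H/In/E: Follower plays H → (2, 5)

(3,1) (6,2) (3,3) (3,3) (2,5) (2,5) (2,5) (2,5)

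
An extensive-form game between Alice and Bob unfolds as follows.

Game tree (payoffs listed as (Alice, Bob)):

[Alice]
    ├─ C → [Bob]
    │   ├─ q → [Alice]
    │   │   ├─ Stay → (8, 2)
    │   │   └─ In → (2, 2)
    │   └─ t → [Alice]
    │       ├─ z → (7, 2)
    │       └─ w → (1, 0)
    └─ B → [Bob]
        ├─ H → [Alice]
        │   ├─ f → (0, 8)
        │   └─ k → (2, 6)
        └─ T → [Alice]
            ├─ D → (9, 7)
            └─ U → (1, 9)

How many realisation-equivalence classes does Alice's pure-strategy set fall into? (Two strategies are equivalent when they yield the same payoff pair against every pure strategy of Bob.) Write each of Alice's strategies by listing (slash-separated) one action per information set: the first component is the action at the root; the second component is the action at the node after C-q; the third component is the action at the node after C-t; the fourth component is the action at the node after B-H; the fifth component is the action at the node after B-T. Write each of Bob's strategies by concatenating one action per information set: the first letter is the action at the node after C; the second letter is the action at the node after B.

Alice has 32 pure strategies: C/Stay/z/f/D, C/Stay/z/f/U, C/Stay/z/k/D, C/Stay/z/k/U, C/Stay/w/f/D, C/Stay/w/f/U, C/Stay/w/k/D, C/Stay/w/k/U, C/In/z/f/D, C/In/z/f/U, C/In/z/k/D, C/In/z/k/U, C/In/w/f/D, C/In/w/f/U, C/In/w/k/D, C/In/w/k/U, B/Stay/z/f/D, B/Stay/z/f/U, B/Stay/z/k/D, B/Stay/z/k/U, B/Stay/w/f/D, B/Stay/w/f/U, B/Stay/w/k/D, B/Stay/w/k/U, B/In/z/f/D, B/In/z/f/U, B/In/z/k/D, B/In/z/k/U, B/In/w/f/D, B/In/w/f/U, B/In/w/k/D, B/In/w/k/U. Columns: qH, qT, tH, tT.
{C/Stay/z/f/D, C/Stay/z/f/U, C/Stay/z/k/D, C/Stay/z/k/U} → row (8,2) (8,2) (7,2) (7,2)
{C/Stay/w/f/D, C/Stay/w/f/U, C/Stay/w/k/D, C/Stay/w/k/U} → row (8,2) (8,2) (1,0) (1,0)
{C/In/z/f/D, C/In/z/f/U, C/In/z/k/D, C/In/z/k/U} → row (2,2) (2,2) (7,2) (7,2)
{C/In/w/f/D, C/In/w/f/U, C/In/w/k/D, C/In/w/k/U} → row (2,2) (2,2) (1,0) (1,0)
{B/Stay/z/f/D, B/Stay/w/f/D, B/In/z/f/D, B/In/w/f/D} → row (0,8) (9,7) (0,8) (9,7)
{B/Stay/z/f/U, B/Stay/w/f/U, B/In/z/f/U, B/In/w/f/U} → row (0,8) (1,9) (0,8) (1,9)
{B/Stay/z/k/D, B/Stay/w/k/D, B/In/z/k/D, B/In/w/k/D} → row (2,6) (9,7) (2,6) (9,7)
{B/Stay/z/k/U, B/Stay/w/k/U, B/In/z/k/U, B/In/w/k/U} → row (2,6) (1,9) (2,6) (1,9)
That's 8 distinct rows out of 32 strategies.

8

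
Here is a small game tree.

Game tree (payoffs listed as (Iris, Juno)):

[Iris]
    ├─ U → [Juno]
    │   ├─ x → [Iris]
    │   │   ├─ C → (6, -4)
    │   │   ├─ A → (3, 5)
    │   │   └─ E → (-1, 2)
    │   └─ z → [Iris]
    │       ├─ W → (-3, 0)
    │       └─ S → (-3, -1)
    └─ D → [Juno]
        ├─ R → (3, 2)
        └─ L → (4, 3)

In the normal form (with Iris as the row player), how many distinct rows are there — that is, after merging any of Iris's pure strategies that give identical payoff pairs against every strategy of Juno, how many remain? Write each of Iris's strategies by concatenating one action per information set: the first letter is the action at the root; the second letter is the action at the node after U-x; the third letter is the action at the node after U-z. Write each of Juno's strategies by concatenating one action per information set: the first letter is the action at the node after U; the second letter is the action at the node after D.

7

Iris has 12 pure strategies: UCW, UCS, UAW, UAS, UEW, UES, DCW, DCS, DAW, DAS, DEW, DES. Columns: xR, xL, zR, zL.
{UCW} → row (6,-4) (6,-4) (-3,0) (-3,0)
{UCS} → row (6,-4) (6,-4) (-3,-1) (-3,-1)
{UAW} → row (3,5) (3,5) (-3,0) (-3,0)
{UAS} → row (3,5) (3,5) (-3,-1) (-3,-1)
{UEW} → row (-1,2) (-1,2) (-3,0) (-3,0)
{UES} → row (-1,2) (-1,2) (-3,-1) (-3,-1)
{DCW, DCS, DAW, DAS, DEW, DES} → row (3,2) (4,3) (3,2) (4,3)
That's 7 distinct rows out of 12 strategies.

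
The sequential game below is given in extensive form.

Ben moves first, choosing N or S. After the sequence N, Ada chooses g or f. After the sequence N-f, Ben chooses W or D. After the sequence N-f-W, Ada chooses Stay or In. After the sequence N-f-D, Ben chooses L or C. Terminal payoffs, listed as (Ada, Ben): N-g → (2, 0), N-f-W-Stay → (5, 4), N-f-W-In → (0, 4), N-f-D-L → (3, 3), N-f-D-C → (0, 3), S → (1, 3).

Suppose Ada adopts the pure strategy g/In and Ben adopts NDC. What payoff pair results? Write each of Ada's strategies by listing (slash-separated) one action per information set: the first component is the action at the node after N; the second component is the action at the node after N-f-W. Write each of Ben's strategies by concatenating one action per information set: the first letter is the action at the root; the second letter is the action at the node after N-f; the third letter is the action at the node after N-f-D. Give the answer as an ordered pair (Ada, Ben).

(2, 0)

Trace the play path from the root:
  Ben plays N
  Ada plays g at [N]
→ terminal payoff (2, 0).
(Ada's choice at the node after N-f-W is never reached on this path, so it doesn't affect the outcome.)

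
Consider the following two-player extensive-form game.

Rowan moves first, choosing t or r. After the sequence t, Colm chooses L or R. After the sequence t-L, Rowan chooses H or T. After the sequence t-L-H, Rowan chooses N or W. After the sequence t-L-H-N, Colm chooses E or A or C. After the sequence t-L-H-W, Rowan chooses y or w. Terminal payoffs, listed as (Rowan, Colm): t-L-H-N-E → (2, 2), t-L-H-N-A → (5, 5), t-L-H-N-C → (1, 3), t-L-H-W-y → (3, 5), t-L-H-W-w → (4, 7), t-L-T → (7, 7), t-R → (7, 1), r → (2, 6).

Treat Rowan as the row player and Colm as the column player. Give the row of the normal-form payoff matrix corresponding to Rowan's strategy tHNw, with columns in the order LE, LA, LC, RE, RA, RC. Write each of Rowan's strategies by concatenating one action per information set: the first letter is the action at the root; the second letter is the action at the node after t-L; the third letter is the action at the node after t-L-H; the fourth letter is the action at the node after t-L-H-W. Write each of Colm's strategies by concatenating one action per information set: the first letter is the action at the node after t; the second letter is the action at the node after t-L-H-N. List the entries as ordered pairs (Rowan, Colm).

vs LE: Rowan plays t → Colm plays L at [t] → Rowan plays H at [t-L] → Rowan plays N at [t-L-H] → Colm plays E at [t-L-H-N] → (2, 2)
vs LA: Rowan plays t → Colm plays L at [t] → Rowan plays H at [t-L] → Rowan plays N at [t-L-H] → Colm plays A at [t-L-H-N] → (5, 5)
vs LC: Rowan plays t → Colm plays L at [t] → Rowan plays H at [t-L] → Rowan plays N at [t-L-H] → Colm plays C at [t-L-H-N] → (1, 3)
vs RE: Rowan plays t → Colm plays R at [t] → (7, 1)
vs RA: Rowan plays t → Colm plays R at [t] → (7, 1)
vs RC: Rowan plays t → Colm plays R at [t] → (7, 1)

(2,2) (5,5) (1,3) (7,1) (7,1) (7,1)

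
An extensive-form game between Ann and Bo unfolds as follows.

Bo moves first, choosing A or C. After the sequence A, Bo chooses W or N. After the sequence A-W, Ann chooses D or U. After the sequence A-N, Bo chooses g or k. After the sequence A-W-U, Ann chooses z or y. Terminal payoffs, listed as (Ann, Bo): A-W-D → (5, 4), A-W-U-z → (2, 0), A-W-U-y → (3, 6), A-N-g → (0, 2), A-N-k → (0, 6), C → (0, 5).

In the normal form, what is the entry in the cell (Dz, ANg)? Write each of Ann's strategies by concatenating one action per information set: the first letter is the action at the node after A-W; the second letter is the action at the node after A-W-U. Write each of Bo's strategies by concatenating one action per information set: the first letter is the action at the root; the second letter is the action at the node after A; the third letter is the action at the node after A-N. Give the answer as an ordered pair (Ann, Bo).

Trace the play path from the root:
  Bo plays A
  Bo plays N at [A]
  Bo plays g at [A-N]
→ terminal payoff (0, 2).
(Ann's choice at the node after A-W is never reached on this path, so it doesn't affect the outcome.)

(0, 2)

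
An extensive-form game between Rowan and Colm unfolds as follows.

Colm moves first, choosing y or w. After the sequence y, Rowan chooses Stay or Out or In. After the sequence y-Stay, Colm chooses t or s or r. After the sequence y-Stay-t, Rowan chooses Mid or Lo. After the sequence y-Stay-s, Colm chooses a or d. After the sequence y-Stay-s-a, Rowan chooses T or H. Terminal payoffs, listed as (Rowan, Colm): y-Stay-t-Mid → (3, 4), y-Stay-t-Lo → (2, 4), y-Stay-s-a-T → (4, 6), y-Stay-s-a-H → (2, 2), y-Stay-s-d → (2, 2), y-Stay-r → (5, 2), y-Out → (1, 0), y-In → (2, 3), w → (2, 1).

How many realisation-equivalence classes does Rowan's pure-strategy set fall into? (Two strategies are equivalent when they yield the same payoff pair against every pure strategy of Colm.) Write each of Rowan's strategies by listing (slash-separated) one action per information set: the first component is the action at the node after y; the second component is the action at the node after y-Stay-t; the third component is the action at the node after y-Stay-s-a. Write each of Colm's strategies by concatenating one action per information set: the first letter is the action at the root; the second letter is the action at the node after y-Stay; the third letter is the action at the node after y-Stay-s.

6

Rowan has 12 pure strategies: Stay/Mid/T, Stay/Mid/H, Stay/Lo/T, Stay/Lo/H, Out/Mid/T, Out/Mid/H, Out/Lo/T, Out/Lo/H, In/Mid/T, In/Mid/H, In/Lo/T, In/Lo/H. Columns: yta, ytd, ysa, ysd, yra, yrd, wta, wtd, wsa, wsd, wra, wrd.
{Stay/Mid/T} → row (3,4) (3,4) (4,6) (2,2) (5,2) (5,2) (2,1) (2,1) (2,1) (2,1) (2,1) (2,1)
{Stay/Mid/H} → row (3,4) (3,4) (2,2) (2,2) (5,2) (5,2) (2,1) (2,1) (2,1) (2,1) (2,1) (2,1)
{Stay/Lo/T} → row (2,4) (2,4) (4,6) (2,2) (5,2) (5,2) (2,1) (2,1) (2,1) (2,1) (2,1) (2,1)
{Stay/Lo/H} → row (2,4) (2,4) (2,2) (2,2) (5,2) (5,2) (2,1) (2,1) (2,1) (2,1) (2,1) (2,1)
{Out/Mid/T, Out/Mid/H, Out/Lo/T, Out/Lo/H} → row (1,0) (1,0) (1,0) (1,0) (1,0) (1,0) (2,1) (2,1) (2,1) (2,1) (2,1) (2,1)
{In/Mid/T, In/Mid/H, In/Lo/T, In/Lo/H} → row (2,3) (2,3) (2,3) (2,3) (2,3) (2,3) (2,1) (2,1) (2,1) (2,1) (2,1) (2,1)
That's 6 distinct rows out of 12 strategies.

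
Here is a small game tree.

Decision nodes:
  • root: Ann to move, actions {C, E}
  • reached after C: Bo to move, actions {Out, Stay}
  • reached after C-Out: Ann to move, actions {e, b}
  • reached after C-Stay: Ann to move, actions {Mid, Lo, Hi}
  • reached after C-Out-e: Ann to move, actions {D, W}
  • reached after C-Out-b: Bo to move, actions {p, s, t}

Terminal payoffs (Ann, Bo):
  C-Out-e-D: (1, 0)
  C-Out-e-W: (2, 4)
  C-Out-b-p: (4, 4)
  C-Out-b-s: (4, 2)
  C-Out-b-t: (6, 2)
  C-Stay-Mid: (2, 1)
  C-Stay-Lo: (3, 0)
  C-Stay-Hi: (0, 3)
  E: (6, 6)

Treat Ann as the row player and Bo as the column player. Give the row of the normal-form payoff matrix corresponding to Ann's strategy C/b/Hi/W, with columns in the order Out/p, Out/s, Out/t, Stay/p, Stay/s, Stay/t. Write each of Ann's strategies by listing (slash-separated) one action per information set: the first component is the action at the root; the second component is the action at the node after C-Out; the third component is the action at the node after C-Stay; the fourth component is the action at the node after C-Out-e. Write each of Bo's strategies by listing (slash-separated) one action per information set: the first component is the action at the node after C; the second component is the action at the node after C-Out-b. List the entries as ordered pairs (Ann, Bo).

vs Out/p: Ann plays C → Bo plays Out at [C] → Ann plays b at [C-Out] → Bo plays p at [C-Out-b] → (4, 4)
vs Out/s: Ann plays C → Bo plays Out at [C] → Ann plays b at [C-Out] → Bo plays s at [C-Out-b] → (4, 2)
vs Out/t: Ann plays C → Bo plays Out at [C] → Ann plays b at [C-Out] → Bo plays t at [C-Out-b] → (6, 2)
vs Stay/p: Ann plays C → Bo plays Stay at [C] → Ann plays Hi at [C-Stay] → (0, 3)
vs Stay/s: Ann plays C → Bo plays Stay at [C] → Ann plays Hi at [C-Stay] → (0, 3)
vs Stay/t: Ann plays C → Bo plays Stay at [C] → Ann plays Hi at [C-Stay] → (0, 3)

(4,4) (4,2) (6,2) (0,3) (0,3) (0,3)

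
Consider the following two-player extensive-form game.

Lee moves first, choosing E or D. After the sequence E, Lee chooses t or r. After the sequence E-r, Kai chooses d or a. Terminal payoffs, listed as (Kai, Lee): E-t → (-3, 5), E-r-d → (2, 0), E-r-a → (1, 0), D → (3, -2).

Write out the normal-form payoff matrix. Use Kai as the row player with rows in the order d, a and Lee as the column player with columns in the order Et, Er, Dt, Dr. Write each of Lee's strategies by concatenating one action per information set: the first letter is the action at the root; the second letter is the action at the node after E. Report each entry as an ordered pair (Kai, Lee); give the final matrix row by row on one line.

Row d: Et→(-3,5), Er→(2,0), Dt→(3,-2), Dr→(3,-2)
Row a: Et→(-3,5), Er→(1,0), Dt→(3,-2), Dr→(3,-2)

d: (-3,5) (2,0) (3,-2) (3,-2) | a: (-3,5) (1,0) (3,-2) (3,-2)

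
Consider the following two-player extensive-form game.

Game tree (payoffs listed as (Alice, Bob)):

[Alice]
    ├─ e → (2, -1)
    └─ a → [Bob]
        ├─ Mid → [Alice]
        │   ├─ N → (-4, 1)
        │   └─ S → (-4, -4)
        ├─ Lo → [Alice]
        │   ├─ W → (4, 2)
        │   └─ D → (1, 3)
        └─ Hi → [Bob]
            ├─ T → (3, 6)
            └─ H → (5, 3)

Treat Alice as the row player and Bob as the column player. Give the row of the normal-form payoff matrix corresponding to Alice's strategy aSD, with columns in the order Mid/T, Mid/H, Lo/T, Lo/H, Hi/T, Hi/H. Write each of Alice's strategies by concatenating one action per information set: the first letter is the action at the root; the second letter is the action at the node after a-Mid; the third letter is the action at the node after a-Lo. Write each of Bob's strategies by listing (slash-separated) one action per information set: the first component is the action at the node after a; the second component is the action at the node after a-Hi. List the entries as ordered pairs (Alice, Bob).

(-4,-4) (-4,-4) (1,3) (1,3) (3,6) (5,3)

vs Mid/T: Alice plays a → Bob plays Mid at [a] → Alice plays S at [a-Mid] → (-4, -4)
vs Mid/H: Alice plays a → Bob plays Mid at [a] → Alice plays S at [a-Mid] → (-4, -4)
vs Lo/T: Alice plays a → Bob plays Lo at [a] → Alice plays D at [a-Lo] → (1, 3)
vs Lo/H: Alice plays a → Bob plays Lo at [a] → Alice plays D at [a-Lo] → (1, 3)
vs Hi/T: Alice plays a → Bob plays Hi at [a] → Bob plays T at [a-Hi] → (3, 6)
vs Hi/H: Alice plays a → Bob plays Hi at [a] → Bob plays H at [a-Hi] → (5, 3)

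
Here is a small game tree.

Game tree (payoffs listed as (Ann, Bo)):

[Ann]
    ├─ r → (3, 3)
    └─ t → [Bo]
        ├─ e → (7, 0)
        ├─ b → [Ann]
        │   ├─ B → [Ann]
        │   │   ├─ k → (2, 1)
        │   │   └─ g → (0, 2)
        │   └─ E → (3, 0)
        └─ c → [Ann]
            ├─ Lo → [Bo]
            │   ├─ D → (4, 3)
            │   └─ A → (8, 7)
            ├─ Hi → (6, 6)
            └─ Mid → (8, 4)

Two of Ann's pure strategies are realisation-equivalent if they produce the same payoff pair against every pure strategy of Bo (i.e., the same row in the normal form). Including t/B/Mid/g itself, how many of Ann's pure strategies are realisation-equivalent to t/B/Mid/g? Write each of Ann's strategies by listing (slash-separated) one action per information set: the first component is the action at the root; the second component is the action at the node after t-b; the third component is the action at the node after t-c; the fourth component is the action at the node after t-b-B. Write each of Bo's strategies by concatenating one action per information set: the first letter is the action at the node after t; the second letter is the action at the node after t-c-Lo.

1

Row for t/B/Mid/g (columns eD, eA, bD, bA, cD, cA): (7,0) (7,0) (0,2) (0,2) (8,4) (8,4).
Every one of Ann's information sets is on the play path for some reply by Bo when Ann follows t/B/Mid/g.
Changing the action at any of them therefore changes at least one column, so only t/B/Mid/g itself gives this row.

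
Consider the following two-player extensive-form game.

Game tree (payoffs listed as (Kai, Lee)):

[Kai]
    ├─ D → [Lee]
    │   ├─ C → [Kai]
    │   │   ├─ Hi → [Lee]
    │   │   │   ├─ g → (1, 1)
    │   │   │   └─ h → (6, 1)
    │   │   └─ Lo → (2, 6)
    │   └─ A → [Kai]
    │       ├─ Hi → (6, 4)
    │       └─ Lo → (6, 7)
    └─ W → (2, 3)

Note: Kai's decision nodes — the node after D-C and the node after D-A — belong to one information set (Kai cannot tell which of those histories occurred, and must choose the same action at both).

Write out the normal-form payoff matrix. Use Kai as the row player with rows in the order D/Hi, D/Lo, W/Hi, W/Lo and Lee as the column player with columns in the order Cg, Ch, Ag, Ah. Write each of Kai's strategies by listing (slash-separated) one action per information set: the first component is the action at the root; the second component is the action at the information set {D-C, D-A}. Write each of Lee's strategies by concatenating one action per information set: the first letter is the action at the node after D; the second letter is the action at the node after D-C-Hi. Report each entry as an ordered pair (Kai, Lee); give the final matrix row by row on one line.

D/Hi: (1,1) (6,1) (6,4) (6,4) | D/Lo: (2,6) (2,6) (6,7) (6,7) | W/Hi: (2,3) (2,3) (2,3) (2,3) | W/Lo: (2,3) (2,3) (2,3) (2,3)

           Cg       Ch       Ag       Ah
D/Hi    (1,1)    (6,1)    (6,4)    (6,4)
D/Lo    (2,6)    (2,6)    (6,7)    (6,7)
W/Hi    (2,3)    (2,3)    (2,3)    (2,3)
W/Lo    (2,3)    (2,3)    (2,3)    (2,3)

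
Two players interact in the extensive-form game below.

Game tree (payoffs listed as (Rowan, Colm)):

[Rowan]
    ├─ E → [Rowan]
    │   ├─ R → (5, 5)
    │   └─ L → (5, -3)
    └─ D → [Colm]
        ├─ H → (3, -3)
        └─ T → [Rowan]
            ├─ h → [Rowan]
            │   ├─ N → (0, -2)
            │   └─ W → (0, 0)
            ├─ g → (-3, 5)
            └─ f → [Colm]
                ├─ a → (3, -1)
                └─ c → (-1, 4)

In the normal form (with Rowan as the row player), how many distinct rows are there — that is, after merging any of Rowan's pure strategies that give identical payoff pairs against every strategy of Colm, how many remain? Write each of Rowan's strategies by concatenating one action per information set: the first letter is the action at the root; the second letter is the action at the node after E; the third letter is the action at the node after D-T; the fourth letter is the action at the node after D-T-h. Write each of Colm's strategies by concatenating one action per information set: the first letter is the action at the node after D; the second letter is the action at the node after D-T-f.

Rowan has 24 pure strategies: ERhN, ERhW, ERgN, ERgW, ERfN, ERfW, ELhN, ELhW, ELgN, ELgW, ELfN, ELfW, DRhN, DRhW, DRgN, DRgW, DRfN, DRfW, DLhN, DLhW, DLgN, DLgW, DLfN, DLfW. Columns: Ha, Hc, Ta, Tc.
{ERhN, ERhW, ERgN, ERgW, ERfN, ERfW} → row (5,5) (5,5) (5,5) (5,5)
{ELhN, ELhW, ELgN, ELgW, ELfN, ELfW} → row (5,-3) (5,-3) (5,-3) (5,-3)
{DRhN, DLhN} → row (3,-3) (3,-3) (0,-2) (0,-2)
{DRhW, DLhW} → row (3,-3) (3,-3) (0,0) (0,0)
{DRgN, DRgW, DLgN, DLgW} → row (3,-3) (3,-3) (-3,5) (-3,5)
{DRfN, DRfW, DLfN, DLfW} → row (3,-3) (3,-3) (3,-1) (-1,4)
That's 6 distinct rows out of 24 strategies.

6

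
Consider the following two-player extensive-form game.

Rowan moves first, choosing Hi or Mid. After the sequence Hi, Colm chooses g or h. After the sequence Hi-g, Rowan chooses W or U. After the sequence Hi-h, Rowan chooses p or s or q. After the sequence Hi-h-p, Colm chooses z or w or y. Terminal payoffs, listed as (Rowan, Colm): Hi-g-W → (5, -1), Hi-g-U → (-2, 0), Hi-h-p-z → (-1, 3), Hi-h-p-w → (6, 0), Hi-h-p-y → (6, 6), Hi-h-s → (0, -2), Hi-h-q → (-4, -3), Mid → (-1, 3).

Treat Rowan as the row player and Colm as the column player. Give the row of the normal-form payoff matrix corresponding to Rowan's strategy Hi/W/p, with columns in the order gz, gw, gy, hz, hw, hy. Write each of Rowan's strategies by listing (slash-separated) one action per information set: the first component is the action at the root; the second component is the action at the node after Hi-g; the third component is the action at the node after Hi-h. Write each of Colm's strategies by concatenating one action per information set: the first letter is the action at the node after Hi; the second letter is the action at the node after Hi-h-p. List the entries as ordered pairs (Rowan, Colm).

(5,-1) (5,-1) (5,-1) (-1,3) (6,0) (6,6)

vs gz: Rowan plays Hi → Colm plays g at [Hi] → Rowan plays W at [Hi-g] → (5, -1)
vs gw: Rowan plays Hi → Colm plays g at [Hi] → Rowan plays W at [Hi-g] → (5, -1)
vs gy: Rowan plays Hi → Colm plays g at [Hi] → Rowan plays W at [Hi-g] → (5, -1)
vs hz: Rowan plays Hi → Colm plays h at [Hi] → Rowan plays p at [Hi-h] → Colm plays z at [Hi-h-p] → (-1, 3)
vs hw: Rowan plays Hi → Colm plays h at [Hi] → Rowan plays p at [Hi-h] → Colm plays w at [Hi-h-p] → (6, 0)
vs hy: Rowan plays Hi → Colm plays h at [Hi] → Rowan plays p at [Hi-h] → Colm plays y at [Hi-h-p] → (6, 6)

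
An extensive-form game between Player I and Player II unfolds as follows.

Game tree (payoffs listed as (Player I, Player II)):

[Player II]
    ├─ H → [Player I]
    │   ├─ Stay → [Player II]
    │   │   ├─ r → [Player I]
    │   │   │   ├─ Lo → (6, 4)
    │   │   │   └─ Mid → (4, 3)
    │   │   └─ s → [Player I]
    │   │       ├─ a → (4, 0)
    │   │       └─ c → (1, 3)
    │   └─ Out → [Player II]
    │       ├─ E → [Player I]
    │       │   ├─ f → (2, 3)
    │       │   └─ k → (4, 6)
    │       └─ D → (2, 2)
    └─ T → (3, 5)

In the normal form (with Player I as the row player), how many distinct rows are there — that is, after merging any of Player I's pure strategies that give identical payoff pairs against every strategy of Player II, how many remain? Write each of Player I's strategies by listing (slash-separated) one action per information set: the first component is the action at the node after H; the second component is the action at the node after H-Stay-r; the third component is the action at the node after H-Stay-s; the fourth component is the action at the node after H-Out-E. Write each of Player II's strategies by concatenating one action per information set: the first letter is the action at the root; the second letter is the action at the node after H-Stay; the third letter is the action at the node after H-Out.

Player I has 16 pure strategies: Stay/Lo/a/f, Stay/Lo/a/k, Stay/Lo/c/f, Stay/Lo/c/k, Stay/Mid/a/f, Stay/Mid/a/k, Stay/Mid/c/f, Stay/Mid/c/k, Out/Lo/a/f, Out/Lo/a/k, Out/Lo/c/f, Out/Lo/c/k, Out/Mid/a/f, Out/Mid/a/k, Out/Mid/c/f, Out/Mid/c/k. Columns: HrE, HrD, HsE, HsD, TrE, TrD, TsE, TsD.
{Stay/Lo/a/f, Stay/Lo/a/k} → row (6,4) (6,4) (4,0) (4,0) (3,5) (3,5) (3,5) (3,5)
{Stay/Lo/c/f, Stay/Lo/c/k} → row (6,4) (6,4) (1,3) (1,3) (3,5) (3,5) (3,5) (3,5)
{Stay/Mid/a/f, Stay/Mid/a/k} → row (4,3) (4,3) (4,0) (4,0) (3,5) (3,5) (3,5) (3,5)
{Stay/Mid/c/f, Stay/Mid/c/k} → row (4,3) (4,3) (1,3) (1,3) (3,5) (3,5) (3,5) (3,5)
{Out/Lo/a/f, Out/Lo/c/f, Out/Mid/a/f, Out/Mid/c/f} → row (2,3) (2,2) (2,3) (2,2) (3,5) (3,5) (3,5) (3,5)
{Out/Lo/a/k, Out/Lo/c/k, Out/Mid/a/k, Out/Mid/c/k} → row (4,6) (2,2) (4,6) (2,2) (3,5) (3,5) (3,5) (3,5)
That's 6 distinct rows out of 16 strategies.

6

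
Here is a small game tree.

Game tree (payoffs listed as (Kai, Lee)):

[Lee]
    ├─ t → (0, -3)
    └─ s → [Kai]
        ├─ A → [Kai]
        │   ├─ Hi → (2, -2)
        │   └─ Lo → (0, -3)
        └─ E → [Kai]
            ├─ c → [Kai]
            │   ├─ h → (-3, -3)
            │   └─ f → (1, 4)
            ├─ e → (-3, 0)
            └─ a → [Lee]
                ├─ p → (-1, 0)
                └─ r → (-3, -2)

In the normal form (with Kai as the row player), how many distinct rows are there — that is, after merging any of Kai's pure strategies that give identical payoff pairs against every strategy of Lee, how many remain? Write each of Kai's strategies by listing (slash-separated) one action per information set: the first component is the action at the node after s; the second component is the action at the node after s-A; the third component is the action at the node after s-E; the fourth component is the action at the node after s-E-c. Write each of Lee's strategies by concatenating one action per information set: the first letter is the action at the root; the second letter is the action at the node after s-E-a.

Kai has 24 pure strategies: A/Hi/c/h, A/Hi/c/f, A/Hi/e/h, A/Hi/e/f, A/Hi/a/h, A/Hi/a/f, A/Lo/c/h, A/Lo/c/f, A/Lo/e/h, A/Lo/e/f, A/Lo/a/h, A/Lo/a/f, E/Hi/c/h, E/Hi/c/f, E/Hi/e/h, E/Hi/e/f, E/Hi/a/h, E/Hi/a/f, E/Lo/c/h, E/Lo/c/f, E/Lo/e/h, E/Lo/e/f, E/Lo/a/h, E/Lo/a/f. Columns: tp, tr, sp, sr.
{A/Hi/c/h, A/Hi/c/f, A/Hi/e/h, A/Hi/e/f, A/Hi/a/h, A/Hi/a/f} → row (0,-3) (0,-3) (2,-2) (2,-2)
{A/Lo/c/h, A/Lo/c/f, A/Lo/e/h, A/Lo/e/f, A/Lo/a/h, A/Lo/a/f} → row (0,-3) (0,-3) (0,-3) (0,-3)
{E/Hi/c/h, E/Lo/c/h} → row (0,-3) (0,-3) (-3,-3) (-3,-3)
{E/Hi/c/f, E/Lo/c/f} → row (0,-3) (0,-3) (1,4) (1,4)
{E/Hi/e/h, E/Hi/e/f, E/Lo/e/h, E/Lo/e/f} → row (0,-3) (0,-3) (-3,0) (-3,0)
{E/Hi/a/h, E/Hi/a/f, E/Lo/a/h, E/Lo/a/f} → row (0,-3) (0,-3) (-1,0) (-3,-2)
That's 6 distinct rows out of 24 strategies.

6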